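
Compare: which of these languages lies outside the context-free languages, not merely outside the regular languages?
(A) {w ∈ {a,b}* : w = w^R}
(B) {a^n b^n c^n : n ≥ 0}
(B) {a^n b^n c^n : n ≥ 0}

(B) {a^n b^n c^n : n ≥ 0} requires the CFL pumping lemma.

- {w ∈ {a,b}* : w = w^R} is context-free (but not regular)
  • Can be shown non-regular with the regular pumping lemma
  • After pumping, the string is no longer symmetric

- {a^n b^n c^n : n ≥ 0} is NOT context-free
  • Requires the CFL pumping lemma to prove
  • Cannot maintain three equal counts simultaneously

The CFL pumping lemma is "stronger" in that it can prove non-membership
in the larger class of context-free languages.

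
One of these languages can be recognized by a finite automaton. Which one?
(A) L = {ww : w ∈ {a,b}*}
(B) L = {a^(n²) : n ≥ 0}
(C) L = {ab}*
(C) {ab}*

(C) L = {ab}* is regular.

This can be recognized by a finite automaton (DFA/NFA).
Regular expressions like {ab}* define regular languages.

The other choices are not regular:
- {a^(n²) : n ≥ 0}: After pumping, length is no longer a perfect square
- {ww : w ∈ {a,b}*}: After pumping, the two halves no longer match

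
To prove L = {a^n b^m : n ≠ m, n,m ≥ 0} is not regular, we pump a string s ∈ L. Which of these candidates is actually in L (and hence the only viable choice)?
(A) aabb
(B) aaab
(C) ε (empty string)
(B) aaab

The pumping lemma is applied to a string s that lies in L, so first check membership of each option:
- (A) aabb = a^2 b^2 has n = m = 2, so it is not in L ✗
- (B) aaab = a^3 b^1 with 3 ≠ 1, so it is in L ✓
- (C) ε = a^0 b^0 has n = m = 0, so it is not in L ✗

Only (B) aaab is in L, so it is the only candidate that could play the role of s.
(In a complete proof one picks s in terms of the pumping length p so that |s| ≥ p is guaranteed; a fixed string like aaab illustrates the shape of such an s.)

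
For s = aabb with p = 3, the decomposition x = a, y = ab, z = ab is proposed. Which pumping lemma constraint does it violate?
Violated: xyz = s

The decomposition x = a, y = ab, z = ab for s = aabb with p = 3
violates the constraint: xyz = s

xyz = 'a' + 'ab' + 'ab' = 'aabab' ≠ 'aabb' = s. The decomposition doesn't reconstruct s.

Pumping lemma constraints:
1. xyz = s (decomposition is valid)
2. |xy| ≤ p
3. |y| > 0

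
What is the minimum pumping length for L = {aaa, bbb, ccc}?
p = 4

For a finite language L, the pumping lemma holds vacuously if p > max|s| for s ∈ L.

The longest string in L = {aaa, bbb, ccc} has length 3.
If p = 4, then no string s ∈ L has |s| ≥ p, so the condition is vacuously true.

The minimum pumping length is p = 4.

Why no smaller p works: for any p ≤ 3, the longest string s ∈ L has |s| = 3 ≥ p, so it would
have to be pumpable; but pumping up (i = 2, 3, ...) produces ever longer strings, which cannot all lie in the
finite language L. So the pumping property fails for every p ≤ 3.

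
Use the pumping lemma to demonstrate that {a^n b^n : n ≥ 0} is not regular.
Assume for contradiction that L is regular, and let p ≥ 1 be the pumping length given by the pumping lemma.
Choose s = a^p b^p. Then s ∈ L and |s| = 2p ≥ p.
By the pumping lemma, s = xyz for some x, y, z with |xy| ≤ p, |y| ≥ 1, and xy^i z ∈ L for every i ≥ 0.
Since |xy| ≤ p and the first p symbols of s are all a's, we must have y = a^k for some k with 1 ≤ k ≤ p.

Take i = 3: xy³z = a^(p + 2k) b^p.
This string has p + 2k a's but p b's, and p + 2k > p because k ≥ 1. So xy³z ∉ L.

This contradicts the pumping lemma, which requires xy^i z ∈ L for all i ≥ 0.
Hence L = {a^n b^n : n ≥ 0} is not regular. ∎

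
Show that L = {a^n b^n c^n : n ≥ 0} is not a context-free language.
Assume for contradiction that L is context-free, and let p ≥ 1 be the pumping length given by the pumping lemma for CFLs.
Choose s = a^p b^p c^p. Then s ∈ L and |s| = 3p ≥ p.
By the CFL pumping lemma, s = uvxyz for some u, v, x, y, z with |vxy| ≤ p, |vy| ≥ 1, and uv^i xy^i z ∈ L for every i ≥ 0.

Because |vxy| ≤ p, the window vxy cannot contain both an a and a c: any substring of s containing both must include the entire block b^p plus at least one a and one c, so it has length ≥ p + 2 > p.
Hence at least one of the letters a, c does not occur in vy at all.

Take i = 0: the string uxz is obtained from s by deleting |vy| ≥ 1 symbols, so |uxz| = 3p − |vy| < 3p.
But the letter (a or c) that does not occur in vy still occurs exactly p times in uxz. Every string of L with exactly p copies of some letter is a^p b^p c^p, of length 3p. Since |uxz| < 3p, uxz ∉ L.

This contradicts the CFL pumping lemma, which requires uv^i xy^i z ∈ L for all i ≥ 0.
Hence L = {a^n b^n c^n : n ≥ 0} is not context-free. ∎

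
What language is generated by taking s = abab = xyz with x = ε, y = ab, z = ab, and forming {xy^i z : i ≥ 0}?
{xy^i z : i ≥ 0} = {(ab)^(i+1) : i ≥ 0} = {ab, abab, ababab, ...}

With x = ε, y = ab, z = ab: Pumping 'ab' gives strings of alternating a's and b's.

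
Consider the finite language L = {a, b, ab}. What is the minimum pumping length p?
p = 3

For a finite language L, the pumping lemma holds vacuously if p > max|s| for s ∈ L.

The longest string in L = {a, b, ab} has length 2.
If p = 3, then no string s ∈ L has |s| ≥ p, so the condition is vacuously true.

The minimum pumping length is p = 3.

Why no smaller p works: for any p ≤ 2, the longest string s ∈ L has |s| = 2 ≥ p, so it would
have to be pumpable; but pumping up (i = 2, 3, ...) produces ever longer strings, which cannot all lie in the
finite language L. So the pumping property fails for every p ≤ 2.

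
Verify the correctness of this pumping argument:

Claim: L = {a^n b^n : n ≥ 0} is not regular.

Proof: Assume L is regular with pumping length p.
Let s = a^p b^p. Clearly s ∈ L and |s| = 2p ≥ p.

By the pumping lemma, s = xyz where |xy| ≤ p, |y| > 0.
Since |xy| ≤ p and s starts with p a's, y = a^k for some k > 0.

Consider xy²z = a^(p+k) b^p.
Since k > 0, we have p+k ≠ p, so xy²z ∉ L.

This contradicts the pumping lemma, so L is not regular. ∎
The proof is correct.

This proof is valid because:
1. The string s = a^p b^p is correctly in L
2. The decomposition analysis is correct: y must consist only of a's
3. The contradiction is valid: pumping increases a's but not b's
4. The conclusion follows logically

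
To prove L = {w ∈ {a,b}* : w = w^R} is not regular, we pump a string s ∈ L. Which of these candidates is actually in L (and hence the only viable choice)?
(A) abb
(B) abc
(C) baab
(C) baab

The pumping lemma is applied to a string s that lies in L, so first check membership of each option:
- (A) abb reversed is bba ≠ abb, so it is not a palindrome and is not in L ✗
- (B) abc reversed is cba ≠ abc, so it is not a palindrome and is not in L ✗
- (C) baab reversed is baab, the same string, so it is a palindrome and is in L ✓

Only (C) baab is in L, so it is the only candidate that could play the role of s.
(In a complete proof one picks s in terms of the pumping length p so that |s| ≥ p is guaranteed; a fixed string like baab illustrates the shape of such an s.)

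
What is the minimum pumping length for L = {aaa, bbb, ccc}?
p = 4

For a finite language L, the pumping lemma holds vacuously if p > max|s| for s ∈ L.

The longest string in L = {aaa, bbb, ccc} has length 3.
If p = 4, then no string s ∈ L has |s| ≥ p, so the condition is vacuously true.

The minimum pumping length is p = 4.

Why no smaller p works: for any p ≤ 3, the longest string s ∈ L has |s| = 3 ≥ p, so it would
have to be pumpable; but pumping up (i = 2, 3, ...) produces ever longer strings, which cannot all lie in the
finite language L. So the pumping property fails for every p ≤ 3.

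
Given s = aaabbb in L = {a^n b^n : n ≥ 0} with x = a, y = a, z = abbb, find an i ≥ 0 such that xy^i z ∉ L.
i = 0

xy⁰z = a · ε · abbb = aabbb; aabbb has 2 a's and 3 b's; 2 ≠ 3, so it is not in L.
(Other choices also work, e.g. i = 2, 3; only i = 1 is guaranteed to stay in L since xy¹z = s.)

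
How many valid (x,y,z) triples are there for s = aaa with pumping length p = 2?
3

For s = 'aaa' with pumping length p = 2:

Constraints: |xy| ≤ 2, |y| > 0

Valid decompositions (|xy| ≤ p, |y| ≥ 1):
  • x='', y='a', z='aa'
  • x='a', y='a', z='a'
  • x='', y='aa', z='a'

Total count: 3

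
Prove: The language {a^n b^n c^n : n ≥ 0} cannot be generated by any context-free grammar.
Assume for contradiction that L is context-free, and let p ≥ 1 be the pumping length given by the pumping lemma for CFLs.
Choose s = a^p b^p c^p. Then s ∈ L and |s| = 3p ≥ p.
By the CFL pumping lemma, s = uvxyz for some u, v, x, y, z with |vxy| ≤ p, |vy| ≥ 1, and uv^i xy^i z ∈ L for every i ≥ 0.

Because |vxy| ≤ p, the window vxy cannot contain both an a and a c: any substring of s containing both must include the entire block b^p plus at least one a and one c, so it has length ≥ p + 2 > p.
Hence at least one of the letters a, c does not occur in vy at all.

Take i = 0: the string uxz is obtained from s by deleting |vy| ≥ 1 symbols, so |uxz| = 3p − |vy| < 3p.
But the letter (a or c) that does not occur in vy still occurs exactly p times in uxz. Every string of L with exactly p copies of some letter is a^p b^p c^p, of length 3p. Since |uxz| < 3p, uxz ∉ L.

This contradicts the CFL pumping lemma, which requires uv^i xy^i z ∈ L for all i ≥ 0.
Hence L = {a^n b^n c^n : n ≥ 0} is not context-free. ∎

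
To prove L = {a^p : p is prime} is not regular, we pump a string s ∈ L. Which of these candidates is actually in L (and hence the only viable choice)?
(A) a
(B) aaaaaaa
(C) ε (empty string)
(B) aaaaaaa

The pumping lemma is applied to a string s that lies in L, so first check membership of each option:
- (A) a has length 1, which is not prime, so it is not in L ✗
- (B) aaaaaaa has length 7, which is prime, so it is in L ✓
- (C) ε has length 0, which is not prime, so it is not in L ✗

Only (B) aaaaaaa is in L, so it is the only candidate that could play the role of s.
(In a complete proof one picks s in terms of the pumping length p so that |s| ≥ p is guaranteed; a fixed string like aaaaaaa illustrates the shape of such an s.)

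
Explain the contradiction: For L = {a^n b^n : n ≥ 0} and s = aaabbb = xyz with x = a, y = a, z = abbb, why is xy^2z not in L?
xy²z = aaaabbb ∉ L

Pumping with i = 2 replaces y = a by y² = aa:
- Original: s = xyz = aaabbb; aaabbb = a^3 b^3 has equal counts (3 = 3), so it is in L
- Pumped: xy²z = a · aa · abbb = aaaabbb
- aaaabbb has 4 a's and 3 b's; 4 ≠ 3, so it is not in L

The pumping lemma would require xy²z ∈ L, so this decomposition yields a contradiction.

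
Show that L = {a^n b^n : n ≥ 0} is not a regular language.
Assume for contradiction that L is regular, and let p ≥ 1 be the pumping length given by the pumping lemma.
Choose s = a^p b^p. Then s ∈ L and |s| = 2p ≥ p.
By the pumping lemma, s = xyz for some x, y, z with |xy| ≤ p, |y| ≥ 1, and xy^i z ∈ L for every i ≥ 0.
Since |xy| ≤ p and the first p symbols of s are all a's, we must have y = a^k for some k with 1 ≤ k ≤ p.

Take i = 0: xy⁰z = a^(p − k) b^p.
This string has p − k a's but p b's, and p − k < p because k ≥ 1. So xy⁰z ∉ L.

This contradicts the pumping lemma, which requires xy^i z ∈ L for all i ≥ 0.
Hence L = {a^n b^n : n ≥ 0} is not regular. ∎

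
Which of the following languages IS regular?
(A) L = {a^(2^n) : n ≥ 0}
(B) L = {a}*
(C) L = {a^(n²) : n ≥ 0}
(B) {a}*

(B) L = {a}* is regular.

This can be recognized by a finite automaton (DFA/NFA).
Regular expressions like {a}* define regular languages.

The other choices are not regular:
- {a^(n²) : n ≥ 0}: After pumping, length is no longer a perfect square
- {a^(2^n) : n ≥ 0}: After pumping, length is no longer a power of 2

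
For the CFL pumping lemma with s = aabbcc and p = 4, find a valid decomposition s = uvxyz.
u='a', v='a', x='bb', y='c', z='c'

For s = aabbcc with pumping length p = 4:

One valid decomposition:
- u = 'a'
- v = 'a'
- x = 'bb'
- y = 'c'
- z = 'c'

Verification:
- uvxyz = 'a' + 'a' + 'bb' + 'c' + 'c' = aabbcc ✓
- |vxy| = |'abbc'| = 4 ≤ 4 ✓
- |vy| = |'ac'| = 2 > 0 ✓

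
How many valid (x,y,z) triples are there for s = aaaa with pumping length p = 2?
3

For s = 'aaaa' with pumping length p = 2:

Constraints: |xy| ≤ 2, |y| > 0

Valid decompositions (|xy| ≤ p, |y| ≥ 1):
  • x='', y='a', z='aaa'
  • x='a', y='a', z='aa'
  • x='', y='aa', z='aa'

Total count: 3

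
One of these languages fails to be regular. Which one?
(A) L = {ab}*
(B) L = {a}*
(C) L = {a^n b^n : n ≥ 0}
(C) {a^n b^n : n ≥ 0}

(C) L = {a^n b^n : n ≥ 0} is NOT regular.

The pumping lemma can be used to prove this:
After pumping, the number of a's and b's become unequal

The other languages are regular because they can be recognized by finite automata.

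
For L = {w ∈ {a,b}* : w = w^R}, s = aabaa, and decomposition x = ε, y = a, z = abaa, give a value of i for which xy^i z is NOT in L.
i = 0

xy⁰z = ε · ε · abaa = abaa; abaa reversed is aaba ≠ abaa, so it is not a palindrome and is not in L.
(Other choices also work, e.g. i = 2, 3; only i = 1 is guaranteed to stay in L since xy¹z = s.)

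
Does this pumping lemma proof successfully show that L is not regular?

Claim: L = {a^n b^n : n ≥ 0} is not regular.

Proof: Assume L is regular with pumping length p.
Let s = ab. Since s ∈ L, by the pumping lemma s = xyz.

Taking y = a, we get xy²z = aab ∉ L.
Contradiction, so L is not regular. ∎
The proof is INCORRECT.

Error: The string s = ab may be shorter than p.
The pumping lemma only applies to strings with |s| ≥ p, and p is not under our control.
We must choose s in terms of p, e.g. s = a^p b^p, to ensure |s| ≥ p.
(The proof also fixes one particular y; a valid argument must handle every decomposition with |xy| ≤ p and |y| ≥ 1 — for s = a^p b^p this forces y = a^k, and then xy²z = a^(p+k) b^p ∉ L.)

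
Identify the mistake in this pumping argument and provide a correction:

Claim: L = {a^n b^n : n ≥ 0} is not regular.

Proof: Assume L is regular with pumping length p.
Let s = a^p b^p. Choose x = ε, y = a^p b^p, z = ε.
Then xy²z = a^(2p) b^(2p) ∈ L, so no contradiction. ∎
Error: The decomposition violates |xy| ≤ p. With y = a^p b^p, |xy| = |y| = 2p > p. (The proof also miscomputes xy²z, which would be a^p b^p a^p b^p rather than a^(2p) b^(2p), and it wrongly treats one harmless decomposition as settling the matter — the prover does not get to choose the decomposition.)

Correction: The pumping lemma requires |xy| ≤ p, and the argument must handle every decomposition satisfying |xy| ≤ p, |y| ≥ 1. Since s starts with p a's, any such y consists only of a's, say y = a^k with k ≥ 1. Then xy²z = a^(p+k) b^p has unequal numbers of a's and b's, so xy²z ∉ L — the required contradiction.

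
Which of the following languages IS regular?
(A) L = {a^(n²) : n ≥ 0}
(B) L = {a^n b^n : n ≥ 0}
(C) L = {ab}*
(C) {ab}*

(C) L = {ab}* is regular.

This can be recognized by a finite automaton (DFA/NFA).
Regular expressions like {ab}* define regular languages.

The other choices are not regular:
- {a^(n²) : n ≥ 0}: After pumping, length is no longer a perfect square
- {a^n b^n : n ≥ 0}: After pumping, the number of a's and b's become unequal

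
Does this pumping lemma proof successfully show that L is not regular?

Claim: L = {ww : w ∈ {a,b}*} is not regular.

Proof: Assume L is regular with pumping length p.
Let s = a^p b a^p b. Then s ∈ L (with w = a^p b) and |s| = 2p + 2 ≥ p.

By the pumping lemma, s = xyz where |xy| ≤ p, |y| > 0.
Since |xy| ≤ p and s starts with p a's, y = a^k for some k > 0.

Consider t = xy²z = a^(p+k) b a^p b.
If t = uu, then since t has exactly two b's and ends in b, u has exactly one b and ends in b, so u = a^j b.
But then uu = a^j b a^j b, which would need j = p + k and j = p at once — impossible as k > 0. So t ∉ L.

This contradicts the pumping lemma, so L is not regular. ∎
The proof is correct.

This proof is valid because:
1. s = a^p b a^p b is in L and is chosen in terms of p, so |s| ≥ p holds for every p
2. The decomposition analysis is correct: |xy| ≤ p forces y to lie inside the leading a's
3. The contradiction is valid: the argument shows a^(p+k) b a^p b cannot be split into two equal halves
4. The conclusion follows logically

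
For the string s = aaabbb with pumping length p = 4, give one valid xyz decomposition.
x = '', y = 'aa', z = 'abbb'

For s = aaabbb and p = 4, one valid decomposition is:
- x = '' (length 0)
- y = 'aa' (length 2)
- z = 'abbb' (length 4)

Verification:
- xyz = '' + 'aa' + 'abbb' = aaabbb ✓
- |xy| = 2 ≤ 4 ✓
- |y| = 2 > 0 ✓

All pumping lemma constraints are satisfied.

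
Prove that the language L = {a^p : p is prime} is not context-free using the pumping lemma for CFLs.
Assume for contradiction that L is context-free, and let p ≥ 1 be the pumping length given by the pumping lemma for CFLs.
Choose a prime q with q ≥ p and let s = a^q. Then s ∈ L and |s| = q ≥ p.
By the CFL pumping lemma, s = uvxyz for some u, v, x, y, z with |vxy| ≤ p, |vy| ≥ 1, and uv^i xy^i z ∈ L for every i ≥ 0.
All symbols are a's, so only lengths matter: let k = |vy|, with 1 ≤ k ≤ p. Then |uv^i xy^i z| = q + (i − 1)k.

Take i = q + 1: the length is q + qk = q(k + 1).
Both factors satisfy q ≥ 2 and k + 1 ≥ 2, so q(k + 1) is composite and uv^(q+1) xy^(q+1) z ∉ L.

This contradicts the CFL pumping lemma, which requires uv^i xy^i z ∈ L for all i ≥ 0.
Hence L = {a^p : p is prime} is not context-free. ∎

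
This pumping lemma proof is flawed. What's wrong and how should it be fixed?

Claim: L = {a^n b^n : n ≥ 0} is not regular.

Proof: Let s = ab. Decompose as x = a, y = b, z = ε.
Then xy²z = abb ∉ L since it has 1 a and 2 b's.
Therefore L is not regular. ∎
Error: The string s = ab might be shorter than the pumping length p.

Correction: Choose s = a^p b^p to ensure |s| ≥ p. Also, the decomposition is wrong: with |xy| ≤ p, y cannot include b's when s starts with p a's.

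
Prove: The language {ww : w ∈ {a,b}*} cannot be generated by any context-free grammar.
Assume for contradiction that L is context-free, and let p ≥ 1 be the pumping length given by the pumping lemma for CFLs.
Choose s = a^p b^p a^p b^p. Then s ∈ L (take w = a^p b^p) and |s| = 4p ≥ p.
By the CFL pumping lemma, s = uvxyz for some u, v, x, y, z with |vxy| ≤ p, |vy| ≥ 1, and uv^i xy^i z ∈ L for every i ≥ 0.

Write s as four blocks A₁ B₁ A₂ B₂ with A₁ = A₂ = a^p and B₁ = B₂ = b^p. Since |vxy| ≤ p, the window vxy lies inside at most two adjacent blocks. Take i = 0 and let t = uxz, so |t| = 4p − |vy| with 1 ≤ |vy| ≤ p. If |t| is odd, t ∉ L immediately, so assume |vy| is even (hence |vy| ≥ 2) and |t|/2 = 2p − |vy|/2, which satisfies p ≤ |t|/2 ≤ 2p − 1.

Case 1 (vxy inside A₁B₁): t = a^(p−j) b^(p−l) a^p b^p with j + l = |vy|. The second half of t has length < 2p, so it is a suffix of the trailing a^p b^p and ends in b; the first half is a^(p−j) b^(p−l) a^((j+l)/2), which ends in a because (j+l)/2 ≥ 1. The halves differ, so t ∉ L.

Case 2 (vxy inside B₁A₂, straddling the middle): t = a^p b^(p−j) a^(p−l) b^p with j + l = |vy|. If t = ww, then w is a prefix of t of length ≥ p, so w begins with a^p; and w is a suffix of t of length ≥ p, so w ends with b^p. That forces |w| ≥ 2p, contradicting |w| = |t|/2 ≤ 2p − 1. So t ∉ L.

Case 3 (vxy inside A₂B₂): t = a^p b^p a^(p−j) b^(p−l) with j + l = |vy|. The first half of t is a prefix of a^p b^p, so it begins with a; the second half is b^((j+l)/2) a^(p−j) b^(p−l), which begins with b. The halves differ, so t ∉ L.

In every case uv⁰xy⁰z = uxz ∉ L.

This contradicts the CFL pumping lemma, which requires uv^i xy^i z ∈ L for all i ≥ 0.
Hence L = {ww : w ∈ {a,b}*} is not context-free. ∎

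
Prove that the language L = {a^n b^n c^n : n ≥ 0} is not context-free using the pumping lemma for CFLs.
Assume for contradiction that L is context-free, and let p ≥ 1 be the pumping length given by the pumping lemma for CFLs.
Choose s = a^p b^p c^p. Then s ∈ L and |s| = 3p ≥ p.
By the CFL pumping lemma, s = uvxyz for some u, v, x, y, z with |vxy| ≤ p, |vy| ≥ 1, and uv^i xy^i z ∈ L for every i ≥ 0.

Because |vxy| ≤ p, the window vxy cannot contain both an a and a c: any substring of s containing both must include the entire block b^p plus at least one a and one c, so it has length ≥ p + 2 > p.
Hence at least one of the letters a, c does not occur in vy at all.

Take i = 0: the string uxz is obtained from s by deleting |vy| ≥ 1 symbols, so |uxz| = 3p − |vy| < 3p.
But the letter (a or c) that does not occur in vy still occurs exactly p times in uxz. Every string of L with exactly p copies of some letter is a^p b^p c^p, of length 3p. Since |uxz| < 3p, uxz ∉ L.

This contradicts the CFL pumping lemma, which requires uv^i xy^i z ∈ L for all i ≥ 0.
Hence L = {a^n b^n c^n : n ≥ 0} is not context-free. ∎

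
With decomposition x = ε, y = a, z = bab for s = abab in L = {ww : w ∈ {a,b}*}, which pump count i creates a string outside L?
i = 2

xy²z = ε · aa · bab = aabab; aabab has odd length 5, so it cannot be written as ww and is not in L.
(Other choices also work, e.g. i = 0, 3; only i = 1 is guaranteed to stay in L since xy¹z = s.)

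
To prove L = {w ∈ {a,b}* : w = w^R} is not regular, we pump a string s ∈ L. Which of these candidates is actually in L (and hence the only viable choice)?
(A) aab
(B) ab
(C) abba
(C) abba

The pumping lemma is applied to a string s that lies in L, so first check membership of each option:
- (A) aab reversed is baa ≠ aab, so it is not a palindrome and is not in L ✗
- (B) ab reversed is ba ≠ ab, so it is not a palindrome and is not in L ✗
- (C) abba reversed is abba, the same string, so it is a palindrome and is in L ✓

Only (C) abba is in L, so it is the only candidate that could play the role of s.
(In a complete proof one picks s in terms of the pumping length p so that |s| ≥ p is guaranteed; a fixed string like abba illustrates the shape of such an s.)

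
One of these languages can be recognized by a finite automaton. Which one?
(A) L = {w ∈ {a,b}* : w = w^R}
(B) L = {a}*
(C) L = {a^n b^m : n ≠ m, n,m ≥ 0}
(B) {a}*

(B) L = {a}* is regular.

This can be recognized by a finite automaton (DFA/NFA).
Regular expressions like {a}* define regular languages.

The other choices are not regular:
- {w ∈ {a,b}* : w = w^R}: After pumping, the string is no longer symmetric
- {a^n b^m : n ≠ m, n,m ≥ 0}: After pumping a's, we can make n = m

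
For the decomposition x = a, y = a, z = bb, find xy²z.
aaabb

Given x = 'a', y = 'a', z = 'bb' and i = 2:

xy^2z = x + y·y·...·y (2 times) + z
       = 'a' + 'a'^2 + 'bb'
       = 'a' + 'aa' + 'bb'
       = 'aaabb'

The pumped string is 'aaabb' with length 5.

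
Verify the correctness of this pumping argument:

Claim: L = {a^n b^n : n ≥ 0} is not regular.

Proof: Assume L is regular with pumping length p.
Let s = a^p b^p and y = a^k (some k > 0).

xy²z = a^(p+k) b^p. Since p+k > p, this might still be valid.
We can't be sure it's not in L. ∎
The proof is INCORRECT.

Error: The conclusion is wrong.
xy²z = a^(p+k) b^p is definitely NOT in L because the number of a's (p+k) ≠ number of b's (p).
The proof incorrectly doubts what is actually a valid contradiction.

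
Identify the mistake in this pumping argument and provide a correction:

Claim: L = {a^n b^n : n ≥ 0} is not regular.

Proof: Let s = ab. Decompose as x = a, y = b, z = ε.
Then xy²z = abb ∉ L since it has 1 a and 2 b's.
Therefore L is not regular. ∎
Error: The string s = ab might be shorter than the pumping length p.

Correction: Choose s = a^p b^p to ensure |s| ≥ p. Also, the decomposition is wrong: with |xy| ≤ p, y cannot include b's when s starts with p a's.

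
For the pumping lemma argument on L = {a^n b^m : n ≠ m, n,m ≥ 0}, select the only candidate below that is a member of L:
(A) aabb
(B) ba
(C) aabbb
(C) aabbb

The pumping lemma is applied to a string s that lies in L, so first check membership of each option:
- (A) aabb = a^2 b^2 has n = m = 2, so it is not in L ✗
- (B) ba has an a after a b, so it is not of the form a^n b^m and is not in L ✗
- (C) aabbb = a^2 b^3 with 2 ≠ 3, so it is in L ✓

Only (C) aabbb is in L, so it is the only candidate that could play the role of s.
(In a complete proof one picks s in terms of the pumping length p so that |s| ≥ p is guaranteed; a fixed string like aabbb illustrates the shape of such an s.)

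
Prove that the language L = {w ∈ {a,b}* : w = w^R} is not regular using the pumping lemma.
Assume for contradiction that L is regular, and let p ≥ 1 be the pumping length given by the pumping lemma.
Choose s = a^p b a^p. Then s ∈ L (it reads the same in both directions) and |s| = 2p + 1 ≥ p.
By the pumping lemma, s = xyz for some x, y, z with |xy| ≤ p, |y| ≥ 1, and xy^i z ∈ L for every i ≥ 0.
Since |xy| ≤ p and the first p symbols of s are all a's, y = a^k for some k with 1 ≤ k ≤ p.

Take i = 0: xy⁰z = a^(p − k) b a^p.
Its reversal is a^p b a^(p − k). These differ because the block of a's before the unique b has length p − k in one and p in the other, and p − k ≠ p since k ≥ 1. So xy⁰z is not a palindrome, i.e. xy⁰z ∉ L.

This contradicts the pumping lemma, which requires xy^i z ∈ L for all i ≥ 0.
Hence L = {w ∈ {a,b}* : w = w^R} is not regular. ∎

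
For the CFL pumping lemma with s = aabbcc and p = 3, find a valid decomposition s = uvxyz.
u='aa', v='b', x='b', y='c', z='c'

For s = aabbcc with pumping length p = 3:

One valid decomposition:
- u = 'aa'
- v = 'b'
- x = 'b'
- y = 'c'
- z = 'c'

Verification:
- uvxyz = 'aa' + 'b' + 'b' + 'c' + 'c' = aabbcc ✓
- |vxy| = |'bbc'| = 3 ≤ 3 ✓
- |vy| = |'bc'| = 2 > 0 ✓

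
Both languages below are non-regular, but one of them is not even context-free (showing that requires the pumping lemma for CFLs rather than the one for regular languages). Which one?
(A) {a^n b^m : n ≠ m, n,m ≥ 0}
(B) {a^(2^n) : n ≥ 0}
(B) {a^(2^n) : n ≥ 0}

(B) {a^(2^n) : n ≥ 0} requires the CFL pumping lemma.

- {a^n b^m : n ≠ m, n,m ≥ 0} is context-free (but not regular)
  • Can be shown non-regular with the regular pumping lemma
  • After pumping a's, we can make n = m

- {a^(2^n) : n ≥ 0} is NOT context-free
  • Requires the CFL pumping lemma to prove
  • Gaps between powers of 2 grow exponentially

The CFL pumping lemma is "stronger" in that it can prove non-membership
in the larger class of context-free languages.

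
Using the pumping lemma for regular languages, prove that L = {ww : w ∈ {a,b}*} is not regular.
Assume for contradiction that L is regular, and let p ≥ 1 be the pumping length given by the pumping lemma.
Choose s = a^p b a^p b. Then s ∈ L (take w = a^p b) and |s| = 2p + 2 ≥ p.
By the pumping lemma, s = xyz for some x, y, z with |xy| ≤ p, |y| ≥ 1, and xy^i z ∈ L for every i ≥ 0.
Since |xy| ≤ p and the first p symbols of s are all a's, y = a^k for some k with 1 ≤ k ≤ p.

Take i = 2: t = xy²z = a^(p + k) b a^p b.
Suppose t = uu for some string u. The string t contains exactly two b's and ends in b, so u contains exactly one b and ends in b; hence u = a^j b for some j, and uu = a^j b a^j b. Comparing with t = a^(p + k) b a^p b forces j = p + k (first block) and j = p (second block), which is impossible since k ≥ 1. So t ∉ L.

This contradicts the pumping lemma, which requires xy^i z ∈ L for all i ≥ 0.
Hence L = {ww : w ∈ {a,b}*} is not regular. ∎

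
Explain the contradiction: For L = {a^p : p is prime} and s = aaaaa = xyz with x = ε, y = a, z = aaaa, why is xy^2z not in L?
xy²z = aaaaaa ∉ L

Pumping with i = 2 replaces y = a by y² = aa:
- Original: s = xyz = aaaaa; aaaaa has length 5, which is prime, so it is in L
- Pumped: xy²z = ε · aa · aaaa = aaaaaa
- aaaaaa has length 6 = 2 × 3, which is not prime, so it is not in L

The pumping lemma would require xy²z ∈ L, so this decomposition yields a contradiction.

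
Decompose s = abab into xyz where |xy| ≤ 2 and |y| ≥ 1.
x = '', y = 'ab', z = 'ab'

For s = abab and p = 2, one valid decomposition is:
- x = '' (length 0)
- y = 'ab' (length 2)
- z = 'ab' (length 2)

Verification:
- xyz = '' + 'ab' + 'ab' = abab ✓
- |xy| = 2 ≤ 2 ✓
- |y| = 2 > 0 ✓

All pumping lemma constraints are satisfied.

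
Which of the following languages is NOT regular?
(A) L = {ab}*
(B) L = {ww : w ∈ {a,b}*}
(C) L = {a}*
(B) {ww : w ∈ {a,b}*}

(B) L = {ww : w ∈ {a,b}*} is NOT regular.

The pumping lemma can be used to prove this:
After pumping, the two halves no longer match

The other languages are regular because they can be recognized by finite automata.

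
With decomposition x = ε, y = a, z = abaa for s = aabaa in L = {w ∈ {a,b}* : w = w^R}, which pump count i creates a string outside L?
i = 0

xy⁰z = ε · ε · abaa = abaa; abaa reversed is aaba ≠ abaa, so it is not a palindrome and is not in L.
(Other choices also work, e.g. i = 2, 3; only i = 1 is guaranteed to stay in L since xy¹z = s.)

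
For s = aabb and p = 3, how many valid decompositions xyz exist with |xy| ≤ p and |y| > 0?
6

For s = 'aabb' with pumping length p = 3:

Constraints: |xy| ≤ 3, |y| > 0

Valid decompositions (|xy| ≤ p, |y| ≥ 1):
  • x='', y='a', z='abb'
  • x='a', y='a', z='bb'
  • x='', y='aa', z='bb'
  • x='aa', y='b', z='b'
  • x='a', y='ab', z='b'
  • x='', y='aab', z='b'

Total count: 6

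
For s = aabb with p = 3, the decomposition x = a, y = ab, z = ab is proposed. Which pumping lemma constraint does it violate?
Violated: xyz = s

The decomposition x = a, y = ab, z = ab for s = aabb with p = 3
violates the constraint: xyz = s

xyz = 'a' + 'ab' + 'ab' = 'aabab' ≠ 'aabb' = s. The decomposition doesn't reconstruct s.

Pumping lemma constraints:
1. xyz = s (decomposition is valid)
2. |xy| ≤ p
3. |y| > 0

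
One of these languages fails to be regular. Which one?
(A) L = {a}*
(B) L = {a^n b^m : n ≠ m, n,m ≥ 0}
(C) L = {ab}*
(B) {a^n b^m : n ≠ m, n,m ≥ 0}

(B) L = {a^n b^m : n ≠ m, n,m ≥ 0} is NOT regular.

The pumping lemma can be used to prove this:
After pumping a's, we can make n = m

The other languages are regular because they can be recognized by finite automata.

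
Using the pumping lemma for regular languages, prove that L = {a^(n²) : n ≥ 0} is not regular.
Assume for contradiction that L is regular, and let p ≥ 1 be the pumping length given by the pumping lemma.
Choose s = a^(p²). Then s ∈ L and |s| = p² ≥ p.
By the pumping lemma, s = xyz for some x, y, z with |xy| ≤ p, |y| ≥ 1, and xy^i z ∈ L for every i ≥ 0.
Here y = a^k for some k with 1 ≤ k ≤ |xy| ≤ p.

Take i = 2: |xy²z| = p² + k.
Now p² < p² + k ≤ p² + p < p² + 2p + 1 = (p + 1)².
So |xy²z| lies strictly between the consecutive squares p² and (p + 1)², hence is not a perfect square, and xy²z ∉ L.

This contradicts the pumping lemma, which requires xy^i z ∈ L for all i ≥ 0.
Hence L = {a^(n²) : n ≥ 0} is not regular. ∎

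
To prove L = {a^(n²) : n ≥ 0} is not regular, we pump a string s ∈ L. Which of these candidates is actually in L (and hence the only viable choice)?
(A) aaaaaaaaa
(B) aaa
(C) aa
(A) aaaaaaaaa

The pumping lemma is applied to a string s that lies in L, so first check membership of each option:
- (A) aaaaaaaaa has length 9 = 3², a perfect square, so it is in L ✓
- (B) aaa has length 3, strictly between 1² = 1 and 2² = 4, so it is not in L ✗
- (C) aa has length 2, strictly between 1² = 1 and 2² = 4, so it is not in L ✗

Only (A) aaaaaaaaa is in L, so it is the only candidate that could play the role of s.
(In a complete proof one picks s in terms of the pumping length p so that |s| ≥ p is guaranteed; a fixed string like aaaaaaaaa illustrates the shape of such an s.)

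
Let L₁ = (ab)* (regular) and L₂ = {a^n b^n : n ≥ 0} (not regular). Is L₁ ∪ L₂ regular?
No — L₁ ∪ L₂ is not regular.

Let U = (ab)* ∪ {a^n b^n}. If U were regular, then U ∩ aa*bb* would be regular (closure under intersection with a regular language). But (ab)* ∩ aa*bb* = {ab} and {a^n b^n} ∩ aa*bb* = {a^n b^n : n ≥ 1}, so U ∩ aa*bb* = {a^n b^n : n ≥ 1}, which is not regular. Hence U is not regular.

Note that the bare facts "L₁ regular, L₂ non-regular" do not settle the question by themselves: the closure of regular languages under ∪, ∩, complement and difference applies only when BOTH operands are regular. With a non-regular operand the result can come out regular or non-regular depending on the specific languages, so one has to work out L₁ ∪ L₂ for this particular pair, as above.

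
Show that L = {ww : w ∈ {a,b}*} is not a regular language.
Assume for contradiction that L is regular, and let p ≥ 1 be the pumping length given by the pumping lemma.
Choose s = a^p b a^p b. Then s ∈ L (take w = a^p b) and |s| = 2p + 2 ≥ p.
By the pumping lemma, s = xyz for some x, y, z with |xy| ≤ p, |y| ≥ 1, and xy^i z ∈ L for every i ≥ 0.
Since |xy| ≤ p and the first p symbols of s are all a's, y = a^k for some k with 1 ≤ k ≤ p.

Take i = 2: t = xy²z = a^(p + k) b a^p b.
Suppose t = uu for some string u. The string t contains exactly two b's and ends in b, so u contains exactly one b and ends in b; hence u = a^j b for some j, and uu = a^j b a^j b. Comparing with t = a^(p + k) b a^p b forces j = p + k (first block) and j = p (second block), which is impossible since k ≥ 1. So t ∉ L.

This contradicts the pumping lemma, which requires xy^i z ∈ L for all i ≥ 0.
Hence L = {ww : w ∈ {a,b}*} is not regular. ∎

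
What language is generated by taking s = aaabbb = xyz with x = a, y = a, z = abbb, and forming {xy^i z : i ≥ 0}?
{xy^i z : i ≥ 0} = {a^(2+i) b^3 : i ≥ 0} = {aabbb, aaabbb, aaaabbb, ...}

With x = a, y = a, z = abbb: Starting with aaabbb and pumping the second 'a', we get strings with 2+i a's followed by 3 b's for i = 0, 1, 2, ...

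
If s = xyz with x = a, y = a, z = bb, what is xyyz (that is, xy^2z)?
aaabb

Given x = 'a', y = 'a', z = 'bb' and i = 2:

xy^2z = x + y·y·...·y (2 times) + z
       = 'a' + 'a'^2 + 'bb'
       = 'a' + 'aa' + 'bb'
       = 'aaabb'

The pumped string is 'aaabb' with length 5.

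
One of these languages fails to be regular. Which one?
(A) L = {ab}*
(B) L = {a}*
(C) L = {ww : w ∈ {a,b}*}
(C) {ww : w ∈ {a,b}*}

(C) L = {ww : w ∈ {a,b}*} is NOT regular.

The pumping lemma can be used to prove this:
After pumping, the two halves no longer match

The other languages are regular because they can be recognized by finite automata.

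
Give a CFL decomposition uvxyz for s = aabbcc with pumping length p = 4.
u='a', v='a', x='bb', y='c', z='c'

For s = aabbcc with pumping length p = 4:

One valid decomposition:
- u = 'a'
- v = 'a'
- x = 'bb'
- y = 'c'
- z = 'c'

Verification:
- uvxyz = 'a' + 'a' + 'bb' + 'c' + 'c' = aabbcc ✓
- |vxy| = |'abbc'| = 4 ≤ 4 ✓
- |vy| = |'ac'| = 2 > 0 ✓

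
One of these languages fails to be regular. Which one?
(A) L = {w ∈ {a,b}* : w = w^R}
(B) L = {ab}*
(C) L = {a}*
(A) {w ∈ {a,b}* : w = w^R}

(A) L = {w ∈ {a,b}* : w = w^R} is NOT regular.

The pumping lemma can be used to prove this:
After pumping, the string is no longer symmetric

The other languages are regular because they can be recognized by finite automata.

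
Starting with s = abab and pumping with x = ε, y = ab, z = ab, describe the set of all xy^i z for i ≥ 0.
{xy^i z : i ≥ 0} = {(ab)^(i+1) : i ≥ 0} = {ab, abab, ababab, ...}

With x = ε, y = ab, z = ab: Pumping 'ab' gives strings of alternating a's and b's.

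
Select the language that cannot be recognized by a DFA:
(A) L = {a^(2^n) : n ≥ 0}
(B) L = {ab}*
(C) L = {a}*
(A) {a^(2^n) : n ≥ 0}

(A) L = {a^(2^n) : n ≥ 0} is NOT regular.

The pumping lemma can be used to prove this:
After pumping, length is no longer a power of 2

The other languages are regular because they can be recognized by finite automata.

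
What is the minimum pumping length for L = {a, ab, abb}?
p = 4

For a finite language L, the pumping lemma holds vacuously if p > max|s| for s ∈ L.

The longest string in L = {a, ab, abb} has length 3.
If p = 4, then no string s ∈ L has |s| ≥ p, so the condition is vacuously true.

The minimum pumping length is p = 4.

Why no smaller p works: for any p ≤ 3, the longest string s ∈ L has |s| = 3 ≥ p, so it would
have to be pumpable; but pumping up (i = 2, 3, ...) produces ever longer strings, which cannot all lie in the
finite language L. So the pumping property fails for every p ≤ 3.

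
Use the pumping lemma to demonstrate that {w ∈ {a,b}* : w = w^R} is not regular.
Assume for contradiction that L is regular, and let p ≥ 1 be the pumping length given by the pumping lemma.
Choose s = a^p b a^p. Then s ∈ L (it reads the same in both directions) and |s| = 2p + 1 ≥ p.
By the pumping lemma, s = xyz for some x, y, z with |xy| ≤ p, |y| ≥ 1, and xy^i z ∈ L for every i ≥ 0.
Since |xy| ≤ p and the first p symbols of s are all a's, y = a^k for some k with 1 ≤ k ≤ p.

Take i = 0: xy⁰z = a^(p − k) b a^p.
Its reversal is a^p b a^(p − k). These differ because the block of a's before the unique b has length p − k in one and p in the other, and p − k ≠ p since k ≥ 1. So xy⁰z is not a palindrome, i.e. xy⁰z ∉ L.

This contradicts the pumping lemma, which requires xy^i z ∈ L for all i ≥ 0.
Hence L = {w ∈ {a,b}* : w = w^R} is not regular. ∎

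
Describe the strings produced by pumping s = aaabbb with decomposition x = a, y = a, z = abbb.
{xy^i z : i ≥ 0} = {a^(2+i) b^3 : i ≥ 0} = {aabbb, aaabbb, aaaabbb, ...}

With x = a, y = a, z = abbb: Starting with aaabbb and pumping the second 'a', we get strings with 2+i a's followed by 3 b's for i = 0, 1, 2, ...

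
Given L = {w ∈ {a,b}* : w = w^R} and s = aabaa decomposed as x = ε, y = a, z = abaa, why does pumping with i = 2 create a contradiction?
xy²z = aaabaa ∉ L

Pumping with i = 2 replaces y = a by y² = aa:
- Original: s = xyz = aabaa; aabaa reversed is aabaa, the same string, so it is a palindrome and is in L
- Pumped: xy²z = ε · aa · abaa = aaabaa
- aaabaa reversed is aabaaa ≠ aaabaa, so it is not a palindrome and is not in L

The pumping lemma would require xy²z ∈ L, so this decomposition yields a contradiction.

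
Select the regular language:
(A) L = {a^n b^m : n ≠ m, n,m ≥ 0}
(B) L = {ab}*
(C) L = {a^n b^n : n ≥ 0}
(B) {ab}*

(B) L = {ab}* is regular.

This can be recognized by a finite automaton (DFA/NFA).
Regular expressions like {ab}* define regular languages.

The other choices are not regular:
- {a^n b^m : n ≠ m, n,m ≥ 0}: After pumping a's, we can make n = m
- {a^n b^n : n ≥ 0}: After pumping, the number of a's and b's become unequal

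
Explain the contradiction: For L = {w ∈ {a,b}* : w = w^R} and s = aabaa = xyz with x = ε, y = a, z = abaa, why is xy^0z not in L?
xy⁰z = abaa ∉ L

Pumping with i = 0 replaces y = a by y⁰ = ε:
- Original: s = xyz = aabaa; aabaa reversed is aabaa, the same string, so it is a palindrome and is in L
- Pumped: xy⁰z = ε · ε · abaa = abaa
- abaa reversed is aaba ≠ abaa, so it is not a palindrome and is not in L

The pumping lemma would require xy⁰z ∈ L, so this decomposition yields a contradiction.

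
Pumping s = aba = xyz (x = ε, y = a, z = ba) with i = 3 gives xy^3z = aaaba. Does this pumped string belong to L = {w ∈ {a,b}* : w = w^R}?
No

xy³z = ε · aaa · ba = aaaba.
aaaba reversed is abaaa ≠ aaaba, so it is not a palindrome and is not in L.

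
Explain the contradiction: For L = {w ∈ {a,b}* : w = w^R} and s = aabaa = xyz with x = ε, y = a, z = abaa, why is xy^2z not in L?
xy²z = aaabaa ∉ L

Pumping with i = 2 replaces y = a by y² = aa:
- Original: s = xyz = aabaa; aabaa reversed is aabaa, the same string, so it is a palindrome and is in L
- Pumped: xy²z = ε · aa · abaa = aaabaa
- aaabaa reversed is aabaaa ≠ aaabaa, so it is not a palindrome and is not in L

The pumping lemma would require xy²z ∈ L, so this decomposition yields a contradiction.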